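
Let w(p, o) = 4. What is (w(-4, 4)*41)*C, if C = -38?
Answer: -6232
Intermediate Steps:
(w(-4, 4)*41)*C = (4*41)*(-38) = 164*(-38) = -6232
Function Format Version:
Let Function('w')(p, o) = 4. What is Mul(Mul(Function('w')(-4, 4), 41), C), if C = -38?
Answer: -6232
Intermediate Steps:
Mul(Mul(Function('w')(-4, 4), 41), C) = Mul(Mul(4, 41), -38) = Mul(164, -38) = -6232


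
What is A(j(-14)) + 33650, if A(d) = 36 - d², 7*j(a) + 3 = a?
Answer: 1650325/49 ≈ 33680.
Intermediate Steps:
j(a) = -3/7 + a/7
A(j(-14)) + 33650 = (36 - (-3/7 + (⅐)*(-14))²) + 33650 = (36 - (-3/7 - 2)²) + 33650 = (36 - (-17/7)²) + 33650 = (36 - 1*289/49) + 33650 = (36 - 289/49) + 33650 = 1475/49 + 33650 = 1650325/49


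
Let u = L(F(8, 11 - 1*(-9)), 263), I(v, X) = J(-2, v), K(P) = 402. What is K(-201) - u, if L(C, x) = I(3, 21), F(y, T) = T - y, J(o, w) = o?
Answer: 404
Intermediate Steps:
I(v, X) = -2
L(C, x) = -2
u = -2
K(-201) - u = 402 - 1*(-2) = 402 + 2 = 404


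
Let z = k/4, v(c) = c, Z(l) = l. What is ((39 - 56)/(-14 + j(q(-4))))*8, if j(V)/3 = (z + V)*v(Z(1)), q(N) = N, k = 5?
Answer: 544/89 ≈ 6.1124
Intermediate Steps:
z = 5/4 ≈ 1.2500
j(V) = 15/4 + 3*V (j(V) = 3*((5/4 + V)*1) = 3*(5/4 + V) = 15/4 + 3*V)
((39 - 56)/(-14 + j(q(-4))))*8 = ((39 - 56)/(-14 + (15/4 + 3*(-4))))*8 = -17/(-14 + (15/4 - 12))*8 = -17/(-14 - 33/4)*8 = -17/(-89/4)*8 = -17*(-4/89)*8 = (68/89)*8 = 544/89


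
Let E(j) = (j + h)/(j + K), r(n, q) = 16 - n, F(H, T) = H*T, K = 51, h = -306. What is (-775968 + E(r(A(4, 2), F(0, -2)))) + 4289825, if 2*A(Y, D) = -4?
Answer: 80818615/23 ≈ 3.5139e+6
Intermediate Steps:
A(Y, D) = -2 (A(Y, D) = (½)*(-4) = -2)
E(j) = (-306 + j)/(51 + j) (E(j) = (j - 306)/(j + 51) = (-306 + j)/(51 + j))
(-775968 + E(r(A(4, 2), F(0, -2)))) + 4289825 = (-775968 + (-306 + (16 - 1*(-2)))/(51 + (16 - 1*(-2)))) + 4289825 = (-775968 + (-306 + (16 + 2))/(51 + (16 + 2))) + 4289825 = (-775968 + (-306 + 18)/(51 + 18)) + 4289825 = (-775968 - 288/69) + 4289825 = (-775968 + (1/69)*(-288)) + 4289825 = (-775968 - 96/23) + 4289825 = -17847360/23 + 4289825 = 80818615/23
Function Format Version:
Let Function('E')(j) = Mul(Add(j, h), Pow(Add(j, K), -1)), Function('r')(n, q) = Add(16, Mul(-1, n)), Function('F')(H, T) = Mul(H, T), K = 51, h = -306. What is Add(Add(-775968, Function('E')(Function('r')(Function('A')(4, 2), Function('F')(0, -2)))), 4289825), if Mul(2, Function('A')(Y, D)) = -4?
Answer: Rational(80818615, 23) ≈ 3.5139e+6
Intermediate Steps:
Function('A')(Y, D) = -2 (Function('A')(Y, D) = Mul(Rational(1, 2), -4) = -2)
Function('E')(j) = Mul(Pow(Add(51, j), -1), Add(-306, j)) (Function('E')(j) = Mul(Add(j, -306), Pow(Add(j, 51), -1)) = Mul(Add(-306, j), Pow(Add(51, j), -1)) = Mul(Pow(Add(51, j), -1), Add(-306, j)))
Add(Add(-775968, Function('E')(Function('r')(Function('A')(4, 2), Function('F')(0, -2)))), 4289825) = Add(Add(-775968, Mul(Pow(Add(51, Add(16, Mul(-1, -2))), -1), Add(-306, Add(16, Mul(-1, -2))))), 4289825) = Add(Add(-775968, Mul(Pow(Add(51, Add(16, 2)), -1), Add(-306, Add(16, 2)))), 4289825) = Add(Add(-775968, Mul(Pow(Add(51, 18), -1), Add(-306, 18))), 4289825) = Add(Add(-775968, Mul(Pow(69, -1), -288)), 4289825) = Add(Add(-775968, Mul(Rational(1, 69), -288)), 4289825) = Add(Add(-775968, Rational(-96, 23)), 4289825) = Add(Rational(-17847360, 23), 4289825) = Rational(80818615, 23)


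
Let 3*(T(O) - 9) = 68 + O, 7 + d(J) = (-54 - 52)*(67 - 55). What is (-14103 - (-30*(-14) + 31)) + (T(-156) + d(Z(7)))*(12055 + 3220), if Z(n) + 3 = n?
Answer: -59585612/3 ≈ -1.9862e+7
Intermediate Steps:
Z(n) = -3 + n
d(J) = -1279 (d(J) = -7 + (-54 - 52)*(67 - 55) = -7 - 106*12 = -7 - 1272 = -1279)
T(O) = 95/3 + O/3 (T(O) = 9 + (68 + O)/3 = 9 + (68/3 + O/3) = 95/3 + O/3)
(-14103 - (-30*(-14) + 31)) + (T(-156) + d(Z(7)))*(12055 + 3220) = (-14103 - (-30*(-14) + 31)) + ((95/3 + (⅓)*(-156)) - 1279)*(12055 + 3220) = (-14103 - (420 + 31)) + ((95/3 - 52) - 1279)*15275 = (-14103 - 1*451) + (-61/3 - 1279)*15275 = (-14103 - 451) - 3898/3*15275 = -14554 - 59541950/3 = -59585612/3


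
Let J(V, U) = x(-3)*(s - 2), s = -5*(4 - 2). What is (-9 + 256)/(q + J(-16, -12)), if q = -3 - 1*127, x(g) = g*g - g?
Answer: -247/274 ≈ -0.90146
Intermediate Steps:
x(g) = g² - g
s = -10 (s = -5*2 = -10)
J(V, U) = -144 (J(V, U) = (-3*(-1 - 3))*(-10 - 2) = -3*(-4)*(-12) = 12*(-12) = -144)
q = -130 (q = -3 - 127 = -130)
(-9 + 256)/(q + J(-16, -12)) = (-9 + 256)/(-130 - 144) = 247/(-274) = 247*(-1/274) = -247/274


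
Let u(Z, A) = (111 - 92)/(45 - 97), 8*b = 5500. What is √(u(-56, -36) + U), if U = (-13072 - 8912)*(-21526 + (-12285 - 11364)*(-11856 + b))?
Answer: I*√3924873328389559/26 ≈ 2.4096e+6*I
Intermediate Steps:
b = 1375/2 (b = (⅛)*5500 = 1375/2 ≈ 687.50)
u(Z, A) = -19/52 (u(Z, A) = 19/(-52) = 19*(-1/52) = -19/52)
U = -5806025633712 (U = (-13072 - 8912)*(-21526 + (-12285 - 11364)*(-11856 + 1375/2)) = -21984*(-21526 - 23649*(-22337/2)) = -21984*(-21526 + 528247713/2) = -21984*528204661/2 = -5806025633712)
√(u(-56, -36) + U) = √(-19/52 - 5806025633712) = √(-301913332953043/52) = I*√3924873328389559/26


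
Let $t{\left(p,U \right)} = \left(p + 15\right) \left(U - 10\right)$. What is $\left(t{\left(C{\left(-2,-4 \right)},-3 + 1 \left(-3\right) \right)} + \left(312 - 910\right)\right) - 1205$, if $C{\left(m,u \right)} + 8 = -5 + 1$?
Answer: $-1851$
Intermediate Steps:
$C{\left(m,u \right)} = -12$ ($C{\left(m,u \right)} = -8 + \left(-5 + 1\right) = -8 - 4 = -12$)
$t{\left(p,U \right)} = \left(-10 + U\right) \left(15 + p\right)$ ($t{\left(p,U \right)} = \left(15 + p\right) \left(-10 + U\right) = \left(-10 + U\right) \left(15 + p\right)$)
$\left(t{\left(C{\left(-2,-4 \right)},-3 + 1 \left(-3\right) \right)} + \left(312 - 910\right)\right) - 1205 = \left(\left(-150 - -120 + 15 \left(-3 + 1 \left(-3\right)\right) + \left(-3 + 1 \left(-3\right)\right) \left(-12\right)\right) + \left(312 - 910\right)\right) - 1205 = \left(\left(-150 + 120 + 15 \left(-3 - 3\right) + \left(-3 - 3\right) \left(-12\right)\right) + \left(312 - 910\right)\right) - 1205 = \left(\left(-150 + 120 + 15 \left(-6\right) - -72\right) - 598\right) - 1205 = \left(\left(-150 + 120 - 90 + 72\right) - 598\right) - 1205 = \left(-48 - 598\right) - 1205 = -646 - 1205 = -1851$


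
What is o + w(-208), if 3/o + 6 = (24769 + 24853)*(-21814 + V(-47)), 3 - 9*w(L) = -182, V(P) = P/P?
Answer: 22249429777/1082404692 ≈ 20.556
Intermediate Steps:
V(P) = 1
w(L) = 185/9 (w(L) = ⅓ - ⅑*(-182) = ⅓ + 182/9 = 185/9)
o = -1/360801564 (o = 3/(-6 + (24769 + 24853)*(-21814 + 1)) = 3/(-6 + 49622*(-21813)) = 3/(-6 - 1082404686) = 3/(-1082404692) = 3*(-1/1082404692) = -1/360801564 ≈ -2.7716e-9)
o + w(-208) = -1/360801564 + 185/9 = 22249429777/1082404692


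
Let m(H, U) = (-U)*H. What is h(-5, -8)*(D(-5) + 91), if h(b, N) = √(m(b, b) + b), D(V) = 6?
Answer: 97*I*√30 ≈ 531.29*I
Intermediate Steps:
m(H, U) = -H*U
h(b, N) = √(b - b²) (h(b, N) = √(-b*b + b) = √(-b² + b) = √(b - b²))
h(-5, -8)*(D(-5) + 91) = √(-5*(1 - 1*(-5)))*(6 + 91) = √(-5*(1 + 5))*97 = √(-5*6)*97 = √(-30)*97 = (I*√30)*97 = 97*I*√30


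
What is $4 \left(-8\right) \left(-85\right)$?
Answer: $2720$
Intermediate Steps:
$4 \left(-8\right) \left(-85\right) = \left(-32\right) \left(-85\right) = 2720$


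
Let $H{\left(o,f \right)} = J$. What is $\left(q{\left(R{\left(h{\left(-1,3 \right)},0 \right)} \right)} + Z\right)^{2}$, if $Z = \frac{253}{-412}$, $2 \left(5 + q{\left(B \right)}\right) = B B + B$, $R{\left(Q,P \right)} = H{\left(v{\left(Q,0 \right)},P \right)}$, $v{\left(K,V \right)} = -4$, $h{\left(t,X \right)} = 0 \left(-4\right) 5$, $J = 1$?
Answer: $\frac{3613801}{169744} \approx 21.29$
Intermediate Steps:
$h{\left(t,X \right)} = 0$ ($h{\left(t,X \right)} = 0 \cdot 5 = 0$)
$H{\left(o,f \right)} = 1$
$R{\left(Q,P \right)} = 1$
$q{\left(B \right)} = -5 + \frac{B}{2} + \frac{B^{2}}{2}$ ($q{\left(B \right)} = -5 + \frac{B B + B}{2} = -5 + \frac{B^{2} + B}{2} = -5 + \frac{B + B^{2}}{2} = -5 + \left(\frac{B}{2} + \frac{B^{2}}{2}\right) = -5 + \frac{B}{2} + \frac{B^{2}}{2}$)
$Z = - \frac{253}{412}$ ($Z = 253 \left(- \frac{1}{412}\right) = - \frac{253}{412} \approx -0.61408$)
$\left(q{\left(R{\left(h{\left(-1,3 \right)},0 \right)} \right)} + Z\right)^{2} = \left(\left(-5 + \frac{1}{2} \cdot 1 + \frac{1^{2}}{2}\right) - \frac{253}{412}\right)^{2} = \left(\left(-5 + \frac{1}{2} + \frac{1}{2} \cdot 1\right) - \frac{253}{412}\right)^{2} = \left(\left(-5 + \frac{1}{2} + \frac{1}{2}\right) - \frac{253}{412}\right)^{2} = \left(-4 - \frac{253}{412}\right)^{2} = \left(- \frac{1901}{412}\right)^{2} = \frac{3613801}{169744}$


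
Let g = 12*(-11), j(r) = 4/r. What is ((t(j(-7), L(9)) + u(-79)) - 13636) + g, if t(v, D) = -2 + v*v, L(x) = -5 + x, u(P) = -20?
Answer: -675694/49 ≈ -13790.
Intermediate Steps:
g = -132
t(v, D) = -2 + v²
((t(j(-7), L(9)) + u(-79)) - 13636) + g = (((-2 + (4/(-7))²) - 20) - 13636) - 132 = (((-2 + (4*(-⅐))²) - 20) - 13636) - 132 = (((-2 + (-4/7)²) - 20) - 13636) - 132 = (((-2 + 16/49) - 20) - 13636) - 132 = ((-82/49 - 20) - 13636) - 132 = (-1062/49 - 13636) - 132 = -669226/49 - 132 = -675694/49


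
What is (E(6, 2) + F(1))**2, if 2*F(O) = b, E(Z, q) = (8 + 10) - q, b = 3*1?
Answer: 1225/4 ≈ 306.25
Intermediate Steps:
b = 3
E(Z, q) = 18 - q
F(O) = 3/2 (F(O) = (1/2)*3 = 3/2)
(E(6, 2) + F(1))**2 = ((18 - 1*2) + 3/2)**2 = ((18 - 2) + 3/2)**2 = (16 + 3/2)**2 = (35/2)**2 = 1225/4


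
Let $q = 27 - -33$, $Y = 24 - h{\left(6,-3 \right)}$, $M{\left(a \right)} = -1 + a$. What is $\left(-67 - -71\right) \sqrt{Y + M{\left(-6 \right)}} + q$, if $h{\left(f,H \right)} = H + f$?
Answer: $60 + 4 \sqrt{14} \approx 74.967$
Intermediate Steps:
$Y = 21$ ($Y = 24 - \left(-3 + 6\right) = 24 - 3 = 21$)
$q = 60$ ($q = 27 + 33 = 60$)
$\left(-67 - -71\right) \sqrt{Y + M{\left(-6 \right)}} + q = \left(-67 - -71\right) \sqrt{21 - 7} + 60 = \left(-67 + 71\right) \sqrt{21 - 7} + 60 = 4 \sqrt{14} + 60 = 60 + 4 \sqrt{14}$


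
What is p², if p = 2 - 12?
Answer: 100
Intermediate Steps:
p = -10
p² = (-10)² = 100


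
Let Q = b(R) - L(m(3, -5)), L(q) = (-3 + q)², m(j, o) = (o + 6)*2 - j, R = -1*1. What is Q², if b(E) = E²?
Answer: 225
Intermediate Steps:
R = -1
m(j, o) = 12 - j + 2*o (m(j, o) = (6 + o)*2 - j = (12 + 2*o) - j = 12 - j + 2*o)
Q = -15 (Q = (-1)² - (-3 + (12 - 1*3 + 2*(-5)))² = 1 - (-3 + (12 - 3 - 10))² = 1 - (-3 - 1)² = 1 - 1*(-4)² = 1 - 1*16 = 1 - 16 = -15)
Q² = (-15)² = 225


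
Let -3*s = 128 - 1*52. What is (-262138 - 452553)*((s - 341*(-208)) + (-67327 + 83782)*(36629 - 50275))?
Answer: 481288701206662/3 ≈ 1.6043e+14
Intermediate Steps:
s = -76/3 (s = -(128 - 1*52)/3 = -(128 - 52)/3 = -⅓*76 = -76/3 ≈ -25.333)
(-262138 - 452553)*((s - 341*(-208)) + (-67327 + 83782)*(36629 - 50275)) = (-262138 - 452553)*((-76/3 - 341*(-208)) + (-67327 + 83782)*(36629 - 50275)) = -714691*((-76/3 + 70928) + 16455*(-13646)) = -714691*(212708/3 - 224544930) = -714691*(-673422082/3) = 481288701206662/3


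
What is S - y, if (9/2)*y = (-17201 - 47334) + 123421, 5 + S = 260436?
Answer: 2226107/9 ≈ 2.4735e+5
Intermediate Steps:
S = 260431 (S = -5 + 260436 = 260431)
y = 117772/9 (y = 2*((-17201 - 47334) + 123421)/9 = 2*(-64535 + 123421)/9 = (2/9)*58886 = 117772/9 ≈ 13086.)
S - y = 260431 - 1*117772/9 = 260431 - 117772/9 = 2226107/9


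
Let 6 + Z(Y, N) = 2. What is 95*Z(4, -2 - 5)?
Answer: -380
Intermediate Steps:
Z(Y, N) = -4 (Z(Y, N) = -6 + 2 = -4)
95*Z(4, -2 - 5) = 95*(-4) = -380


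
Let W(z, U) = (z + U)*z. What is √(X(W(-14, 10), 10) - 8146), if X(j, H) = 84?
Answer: I*√8062 ≈ 89.789*I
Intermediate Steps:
W(z, U) = z*(U + z) (W(z, U) = (U + z)*z = z*(U + z))
√(X(W(-14, 10), 10) - 8146) = √(84 - 8146) = √(-8062) = I*√8062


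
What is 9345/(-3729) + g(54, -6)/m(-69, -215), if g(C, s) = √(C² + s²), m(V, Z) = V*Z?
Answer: -3115/1243 + 2*√82/4945 ≈ -2.5024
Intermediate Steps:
9345/(-3729) + g(54, -6)/m(-69, -215) = 9345/(-3729) + √(54² + (-6)²)/((-69*(-215))) = 9345*(-1/3729) + √(2916 + 36)/14835 = -3115/1243 + √2952*(1/14835) = -3115/1243 + (6*√82)*(1/14835) = -3115/1243 + 2*√82/4945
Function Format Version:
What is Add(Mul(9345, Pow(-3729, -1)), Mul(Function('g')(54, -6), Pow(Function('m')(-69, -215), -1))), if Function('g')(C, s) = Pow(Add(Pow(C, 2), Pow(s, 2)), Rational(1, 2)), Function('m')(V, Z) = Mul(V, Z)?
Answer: Add(Rational(-3115, 1243), Mul(Rational(2, 4945), Pow(82, Rational(1, 2)))) ≈ -2.5024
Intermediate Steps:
Add(Mul(9345, Pow(-3729, -1)), Mul(Function('g')(54, -6), Pow(Function('m')(-69, -215), -1))) = Add(Mul(9345, Pow(-3729, -1)), Mul(Pow(Add(Pow(54, 2), Pow(-6, 2)), Rational(1, 2)), Pow(Mul(-69, -215), -1))) = Add(Mul(9345, Rational(-1, 3729)), Mul(Pow(Add(2916, 36), Rational(1, 2)), Pow(14835, -1))) = Add(Rational(-3115, 1243), Mul(Pow(2952, Rational(1, 2)), Rational(1, 14835))) = Add(Rational(-3115, 1243), Mul(Mul(6, Pow(82, Rational(1, 2))), Rational(1, 14835))) = Add(Rational(-3115, 1243), Mul(Rational(2, 4945), Pow(82, Rational(1, 2))))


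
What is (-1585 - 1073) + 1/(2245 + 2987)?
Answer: -13906655/5232 ≈ -2658.0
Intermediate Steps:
(-1585 - 1073) + 1/(2245 + 2987) = -2658 + 1/5232 = -13906655/5232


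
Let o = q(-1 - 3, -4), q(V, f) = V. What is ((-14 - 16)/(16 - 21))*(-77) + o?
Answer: -466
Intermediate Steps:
o = -4 (o = -1 - 3 = -4)
((-14 - 16)/(16 - 21))*(-77) + o = ((-14 - 16)/(16 - 21))*(-77) - 4 = -30/(-5)*(-77) - 4 = -30*(-⅕)*(-77) - 4 = 6*(-77) - 4 = -462 - 4 = -466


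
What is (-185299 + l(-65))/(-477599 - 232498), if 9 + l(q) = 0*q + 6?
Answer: 185302/710097 ≈ 0.26095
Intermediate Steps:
l(q) = -3 (l(q) = -9 + (0*q + 6) = -9 + (0 + 6) = -9 + 6 = -3)
(-185299 + l(-65))/(-477599 - 232498) = (-185299 - 3)/(-477599 - 232498) = -185302/(-710097) = -185302*(-1/710097) = 185302/710097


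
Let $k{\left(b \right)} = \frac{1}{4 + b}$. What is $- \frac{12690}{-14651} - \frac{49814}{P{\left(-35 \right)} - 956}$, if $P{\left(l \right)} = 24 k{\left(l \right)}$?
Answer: $\frac{11500478867}{217274330} \approx 52.931$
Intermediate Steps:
$P{\left(l \right)} = \frac{24}{4 + l}$
$- \frac{12690}{-14651} - \frac{49814}{P{\left(-35 \right)} - 956} = - \frac{12690}{-14651} - \frac{49814}{\frac{24}{4 - 35} - 956} = \left(-12690\right) \left(- \frac{1}{14651}\right) - \frac{49814}{\frac{24}{-31} - 956} = \frac{12690}{14651} - \frac{49814}{24 \left(- \frac{1}{31}\right) - 956} = \frac{12690}{14651} - \frac{49814}{- \frac{24}{31} - 956} = \frac{12690}{14651} - \frac{49814}{- \frac{29660}{31}} = \frac{12690}{14651} - - \frac{772117}{14830} = \frac{12690}{14651} + \frac{772117}{14830} = \frac{11500478867}{217274330}$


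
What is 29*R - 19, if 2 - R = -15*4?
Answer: 1779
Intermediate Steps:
R = 62 (R = 2 - (-15)*4 = 2 - 1*(-60) = 2 + 60 = 62)
29*R - 19 = 29*62 - 19 = 1798 - 19 = 1779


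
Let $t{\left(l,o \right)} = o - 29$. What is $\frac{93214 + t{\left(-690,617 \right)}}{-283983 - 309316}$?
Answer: $- \frac{93802}{593299} \approx -0.1581$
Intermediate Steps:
$t{\left(l,o \right)} = -29 + o$
$\frac{93214 + t{\left(-690,617 \right)}}{-283983 - 309316} = \frac{93214 + \left(-29 + 617\right)}{-283983 - 309316} = \frac{93214 + 588}{-593299} = 93802 \left(- \frac{1}{593299}\right) = - \frac{93802}{593299}$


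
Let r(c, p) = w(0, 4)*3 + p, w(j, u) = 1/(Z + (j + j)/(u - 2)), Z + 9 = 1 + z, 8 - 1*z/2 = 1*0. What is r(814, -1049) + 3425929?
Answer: 27399043/8 ≈ 3.4249e+6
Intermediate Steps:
z = 16 (z = 16 - 2*0 = 16 + 0 = 16)
Z = 8 (Z = -9 + (1 + 16) = -9 + 17 = 8)
w(j, u) = 1/(8 + 2*j/(-2 + u)) (w(j, u) = 1/(8 + (j + j)/(u - 2)) = 1/(8 + (2*j)/(-2 + u)) = 1/(8 + 2*j/(-2 + u)))
r(c, p) = 3/8 + p (r(c, p) = ((-2 + 4)/(2*(-8 + 0 + 4*4)))*3 + p = ((½)*2/(-8 + 0 + 16))*3 + p = ((½)*2/8)*3 + p = ((½)*(⅛)*2)*3 + p = (⅛)*3 + p = 3/8 + p)
r(814, -1049) + 3425929 = (3/8 - 1049) + 3425929 = -8389/8 + 3425929 = 27399043/8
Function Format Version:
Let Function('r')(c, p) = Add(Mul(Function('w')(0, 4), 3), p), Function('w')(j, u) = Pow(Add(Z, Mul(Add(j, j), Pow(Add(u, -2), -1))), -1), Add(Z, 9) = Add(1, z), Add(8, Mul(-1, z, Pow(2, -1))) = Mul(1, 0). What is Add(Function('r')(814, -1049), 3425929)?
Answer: Rational(27399043, 8) ≈ 3.4249e+6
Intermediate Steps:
z = 16 (z = Add(16, Mul(-2, Mul(1, 0))) = Add(16, Mul(-2, 0)) = Add(16, 0) = 16)
Z = 8 (Z = Add(-9, Add(1, 16)) = Add(-9, 17) = 8)
Function('w')(j, u) = Pow(Add(8, Mul(2, j, Pow(Add(-2, u), -1))), -1) (Function('w')(j, u) = Pow(Add(8, Mul(Add(j, j), Pow(Add(u, -2), -1))), -1) = Pow(Add(8, Mul(Mul(2, j), Pow(Add(-2, u), -1))), -1) = Pow(Add(8, Mul(2, j, Pow(Add(-2, u), -1))), -1))
Function('r')(c, p) = Add(Rational(3, 8), p) (Function('r')(c, p) = Add(Mul(Mul(Rational(1, 2), Pow(Add(-8, 0, Mul(4, 4)), -1), Add(-2, 4)), 3), p) = Add(Mul(Mul(Rational(1, 2), Pow(Add(-8, 0, 16), -1), 2), 3), p) = Add(Mul(Mul(Rational(1, 2), Pow(8, -1), 2), 3), p) = Add(Mul(Mul(Rational(1, 2), Rational(1, 8), 2), 3), p) = Add(Mul(Rational(1, 8), 3), p) = Add(Rational(3, 8), p))
Add(Function('r')(814, -1049), 3425929) = Add(Add(Rational(3, 8), -1049), 3425929) = Add(Rational(-8389, 8), 3425929) = Rational(27399043, 8)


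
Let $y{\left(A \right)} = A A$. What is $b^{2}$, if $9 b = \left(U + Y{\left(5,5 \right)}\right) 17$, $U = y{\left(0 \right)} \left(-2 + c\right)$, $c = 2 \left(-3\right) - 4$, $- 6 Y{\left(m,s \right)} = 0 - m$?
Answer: $\frac{7225}{2916} \approx 2.4777$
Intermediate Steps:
$Y{\left(m,s \right)} = \frac{m}{6}$ ($Y{\left(m,s \right)} = - \frac{0 - m}{6} = - \frac{\left(-1\right) m}{6} = \frac{m}{6}$)
$y{\left(A \right)} = A^{2}$
$c = -10$ ($c = -6 - 4 = -10$)
$U = 0$ ($U = 0^{2} \left(-2 - 10\right) = 0 \left(-12\right) = 0$)
$b = \frac{85}{54}$ ($b = \frac{\left(0 + \frac{1}{6} \cdot 5\right) 17}{9} = \frac{\left(0 + \frac{5}{6}\right) 17}{9} = \frac{\frac{5}{6} \cdot 17}{9} = \frac{1}{9} \cdot \frac{85}{6} = \frac{85}{54} \approx 1.5741$)
$b^{2} = \left(\frac{85}{54}\right)^{2} = \frac{7225}{2916}$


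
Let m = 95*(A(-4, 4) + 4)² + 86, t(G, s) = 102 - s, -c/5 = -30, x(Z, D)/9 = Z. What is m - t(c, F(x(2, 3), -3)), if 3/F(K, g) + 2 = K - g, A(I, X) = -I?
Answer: 115219/19 ≈ 6064.2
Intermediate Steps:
x(Z, D) = 9*Z
c = 150 (c = -5*(-30) = 150)
F(K, g) = 3/(-2 + K - g) (F(K, g) = 3/(-2 + (K - g)) = 3/(-2 + K - g))
m = 6166 (m = 95*(-1*(-4) + 4)² + 86 = 95*(4 + 4)² + 86 = 95*8² + 86 = 95*64 + 86 = 6080 + 86 = 6166)
m - t(c, F(x(2, 3), -3)) = 6166 - (102 - (-3)/(2 - 3 - 9*2)) = 6166 - (102 - (-3)/(2 - 3 - 1*18)) = 6166 - (102 - (-3)/(2 - 3 - 18)) = 6166 - (102 - (-3)/(-19)) = 6166 - (102 - (-3)*(-1)/19) = 6166 - (102 - 1*3/19) = 6166 - (102 - 3/19) = 6166 - 1*1935/19 = 6166 - 1935/19 = 115219/19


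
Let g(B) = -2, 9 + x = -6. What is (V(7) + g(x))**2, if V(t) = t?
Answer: 25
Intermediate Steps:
x = -15 (x = -9 - 6 = -15)
(V(7) + g(x))**2 = (7 - 2)**2 = 5**2 = 25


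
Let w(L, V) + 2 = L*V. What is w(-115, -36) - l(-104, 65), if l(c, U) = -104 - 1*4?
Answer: 4246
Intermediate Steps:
w(L, V) = -2 + L*V
l(c, U) = -108 (l(c, U) = -104 - 4 = -108)
w(-115, -36) - l(-104, 65) = (-2 - 115*(-36)) - 1*(-108) = (-2 + 4140) + 108 = 4138 + 108 = 4246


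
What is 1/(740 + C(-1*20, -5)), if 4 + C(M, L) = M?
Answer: 1/716 ≈ 0.0013966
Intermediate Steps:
C(M, L) = -4 + M
1/(740 + C(-1*20, -5)) = 1/(740 + (-4 - 1*20)) = 1/(740 + (-4 - 20)) = 1/(740 - 24) = 1/716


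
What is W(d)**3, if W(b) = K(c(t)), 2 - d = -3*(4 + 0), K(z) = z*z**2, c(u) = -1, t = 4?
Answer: -1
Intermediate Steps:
K(z) = z**3
d = 14 (d = 2 - (-3)*(4 + 0) = 2 - (-3)*4 = 2 - 1*(-12) = 2 + 12 = 14)
W(b) = -1 (W(b) = (-1)**3 = -1)
W(d)**3 = (-1)**3 = -1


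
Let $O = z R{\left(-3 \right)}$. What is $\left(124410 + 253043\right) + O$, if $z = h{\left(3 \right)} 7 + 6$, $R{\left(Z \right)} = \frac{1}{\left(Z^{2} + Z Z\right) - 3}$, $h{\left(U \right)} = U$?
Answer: $\frac{1887274}{5} \approx 3.7746 \cdot 10^{5}$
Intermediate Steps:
$R{\left(Z \right)} = \frac{1}{-3 + 2 Z^{2}}$ ($R{\left(Z \right)} = \frac{1}{\left(Z^{2} + Z^{2}\right) - 3} = \frac{1}{2 Z^{2} - 3} = \frac{1}{-3 + 2 Z^{2}}$)
$z = 27$ ($z = 3 \cdot 7 + 6 = 21 + 6 = 27$)
$O = \frac{9}{5}$ ($O = \frac{27}{-3 + 2 \left(-3\right)^{2}} = \frac{27}{-3 + 2 \cdot 9} = \frac{27}{-3 + 18} = \frac{27}{15} = 27 \cdot \frac{1}{15} = \frac{9}{5} \approx 1.8$)
$\left(124410 + 253043\right) + O = \left(124410 + 253043\right) + \frac{9}{5} = 377453 + \frac{9}{5} = \frac{1887274}{5}$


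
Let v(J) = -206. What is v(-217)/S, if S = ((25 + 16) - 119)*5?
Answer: 103/195 ≈ 0.52820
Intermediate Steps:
S = -390 (S = (41 - 119)*5 = -78*5 = -390)
v(-217)/S = -206/(-390) = -206*(-1/390) = 103/195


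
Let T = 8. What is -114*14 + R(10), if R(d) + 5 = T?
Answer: -1593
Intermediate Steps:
R(d) = 3 (R(d) = -5 + 8 = 3)
-114*14 + R(10) = -114*14 + 3 = -1596 + 3 = -1593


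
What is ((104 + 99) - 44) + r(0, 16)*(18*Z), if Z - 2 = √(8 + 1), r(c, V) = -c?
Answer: 159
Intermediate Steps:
Z = 5 (Z = 2 + √(8 + 1) = 2 + √9 = 2 + 3 = 5)
((104 + 99) - 44) + r(0, 16)*(18*Z) = ((104 + 99) - 44) + (-1*0)*(18*5) = (203 - 44) + 0*90 = 159 + 0 = 159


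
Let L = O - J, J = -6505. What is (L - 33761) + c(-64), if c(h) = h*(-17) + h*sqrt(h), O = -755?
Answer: -26923 - 512*I ≈ -26923.0 - 512.0*I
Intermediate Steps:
L = 5750 (L = -755 - 1*(-6505) = -755 + 6505 = 5750)
c(h) = h**(3/2) - 17*h (c(h) = -17*h + h**(3/2) = h**(3/2) - 17*h)
(L - 33761) + c(-64) = (5750 - 33761) + ((-64)**(3/2) - 17*(-64)) = -28011 + (-512*I + 1088) = -28011 + (1088 - 512*I) = -26923 - 512*I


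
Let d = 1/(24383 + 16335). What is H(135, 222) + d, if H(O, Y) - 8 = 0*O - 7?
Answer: 40719/40718 ≈ 1.0000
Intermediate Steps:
H(O, Y) = 1 (H(O, Y) = 8 + (0*O - 7) = 8 + (0 - 7) = 8 - 7 = 1)
d = 1/40718 ≈ 2.4559e-5
H(135, 222) + d = 1 + 1/40718 = 40719/40718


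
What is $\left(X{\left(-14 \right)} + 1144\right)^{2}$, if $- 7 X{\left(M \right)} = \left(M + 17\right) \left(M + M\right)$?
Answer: $1336336$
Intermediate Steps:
$X{\left(M \right)} = - \frac{2 M \left(17 + M\right)}{7}$ ($X{\left(M \right)} = - \frac{\left(M + 17\right) \left(M + M\right)}{7} = - \frac{\left(17 + M\right) 2 M}{7} = - \frac{2 M \left(17 + M\right)}{7}$)
$\left(X{\left(-14 \right)} + 1144\right)^{2} = \left(\left(- \frac{2}{7}\right) \left(-14\right) \left(17 - 14\right) + 1144\right)^{2} = \left(\left(- \frac{2}{7}\right) \left(-14\right) 3 + 1144\right)^{2} = \left(12 + 1144\right)^{2} = 1156^{2} = 1336336$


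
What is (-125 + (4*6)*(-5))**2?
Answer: 60025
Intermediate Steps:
(-125 + (4*6)*(-5))**2 = (-125 + 24*(-5))**2 = (-125 - 120)**2 = (-245)**2 = 60025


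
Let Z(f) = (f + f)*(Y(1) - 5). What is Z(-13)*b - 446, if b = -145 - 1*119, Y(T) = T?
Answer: -27902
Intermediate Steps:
Z(f) = -8*f (Z(f) = (f + f)*(1 - 5) = (2*f)*(-4) = -8*f)
b = -264 (b = -145 - 119 = -264)
Z(-13)*b - 446 = -8*(-13)*(-264) - 446 = 104*(-264) - 446 = -27456 - 446 = -27902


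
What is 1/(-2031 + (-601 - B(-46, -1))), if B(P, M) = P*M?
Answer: -1/2678 ≈ -0.00037341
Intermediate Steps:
B(P, M) = M*P
1/(-2031 + (-601 - B(-46, -1))) = 1/(-2031 + (-601 - (-1)*(-46))) = 1/(-2031 + (-601 - 1*46)) = 1/(-2031 + (-601 - 46)) = 1/(-2031 - 647) = 1/(-2678) = -1/2678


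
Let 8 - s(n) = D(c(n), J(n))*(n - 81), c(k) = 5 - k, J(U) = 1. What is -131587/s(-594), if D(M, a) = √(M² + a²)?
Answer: 526348/81739580593 - 88821225*√358802/163479161186 ≈ -0.32544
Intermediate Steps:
s(n) = 8 - √(1 + (5 - n)²)*(-81 + n) (s(n) = 8 - √((5 - n)² + 1²)*(n - 81) = 8 - √((5 - n)² + 1)*(-81 + n) = 8 - √(1 + (5 - n)²)*(-81 + n))
-131587/s(-594) = -131587/(8 + 81*√(1 + (-5 - 594)²) - 1*(-594)*√(1 + (-5 - 594)²)) = -131587/(8 + 81*√(1 + (-599)²) - 1*(-594)*√(1 + (-599)²)) = -131587/(8 + 81*√(1 + 358801) - 1*(-594)*√(1 + 358801)) = -131587/(8 + 81*√358802 - 1*(-594)*√358802) = -131587/(8 + 81*√358802 + 594*√358802) = -131587/(8 + 675*√358802)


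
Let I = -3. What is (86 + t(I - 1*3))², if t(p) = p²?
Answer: 14884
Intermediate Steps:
(86 + t(I - 1*3))² = (86 + (-3 - 1*3)²)² = (86 + (-3 - 3)²)² = (86 + (-6)²)² = (86 + 36)² = 122² = 14884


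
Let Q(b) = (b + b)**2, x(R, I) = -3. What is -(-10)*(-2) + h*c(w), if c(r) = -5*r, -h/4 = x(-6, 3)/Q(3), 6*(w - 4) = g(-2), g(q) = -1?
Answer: -475/18 ≈ -26.389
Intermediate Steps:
Q(b) = 4*b**2 (Q(b) = (2*b)**2 = 4*b**2)
w = 23/6 (w = 4 + (1/6)*(-1) = 4 - 1/6 = 23/6 ≈ 3.8333)
h = 1/3 (h = -(-12)/(4*3**2) = -(-12)/(4*9) = -(-12)/36 = -4*(-1/12) = 1/3 ≈ 0.33333)
-(-10)*(-2) + h*c(w) = -(-10)*(-2) + (-5*23/6)/3 = -10*2 + (1/3)*(-115/6) = -20 - 115/18 = -475/18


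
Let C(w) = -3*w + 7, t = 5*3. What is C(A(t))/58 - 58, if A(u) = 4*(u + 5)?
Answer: -3597/58 ≈ -62.017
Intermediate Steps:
t = 15
A(u) = 20 + 4*u (A(u) = 4*(5 + u) = 20 + 4*u)
C(w) = 7 - 3*w
C(A(t))/58 - 58 = (7 - 3*(20 + 4*15))/58 - 58 = (7 - 3*(20 + 60))*(1/58) - 58 = (7 - 3*80)*(1/58) - 58 = (7 - 240)*(1/58) - 58 = -233*1/58 - 58 = -233/58 - 58 = -3597/58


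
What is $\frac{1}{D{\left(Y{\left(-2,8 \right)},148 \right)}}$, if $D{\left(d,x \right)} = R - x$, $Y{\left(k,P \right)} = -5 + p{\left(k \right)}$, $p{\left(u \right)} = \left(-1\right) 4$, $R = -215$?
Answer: $- \frac{1}{363} \approx -0.0027548$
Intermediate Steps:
$p{\left(u \right)} = -4$
$Y{\left(k,P \right)} = -9$ ($Y{\left(k,P \right)} = -5 - 4 = -9$)
$D{\left(d,x \right)} = -215 - x$
$\frac{1}{D{\left(Y{\left(-2,8 \right)},148 \right)}} = \frac{1}{-215 - 148} = \frac{1}{-363} = - \frac{1}{363}$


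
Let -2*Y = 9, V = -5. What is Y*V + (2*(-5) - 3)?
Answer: 19/2 ≈ 9.5000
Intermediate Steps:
Y = -9/2 (Y = -½*9 = -9/2 ≈ -4.5000)
Y*V + (2*(-5) - 3) = -9/2*(-5) + (2*(-5) - 3) = 45/2 + (-10 - 3) = 45/2 - 13 = 19/2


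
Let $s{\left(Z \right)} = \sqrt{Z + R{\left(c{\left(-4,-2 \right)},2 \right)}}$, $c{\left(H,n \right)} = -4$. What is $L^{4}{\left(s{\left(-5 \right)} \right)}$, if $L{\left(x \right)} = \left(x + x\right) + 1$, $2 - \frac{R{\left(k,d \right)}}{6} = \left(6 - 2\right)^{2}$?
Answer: $124601 - 2840 i \sqrt{89} \approx 1.246 \cdot 10^{5} - 26793.0 i$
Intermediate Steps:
$R{\left(k,d \right)} = -84$ ($R{\left(k,d \right)} = 12 - 6 \left(6 - 2\right)^{2} = 12 - 6 \cdot 4^{2} = 12 - 96 = -84$)
$s{\left(Z \right)} = \sqrt{-84 + Z}$ ($s{\left(Z \right)} = \sqrt{Z - 84} = \sqrt{-84 + Z}$)
$L{\left(x \right)} = 1 + 2 x$ ($L{\left(x \right)} = 2 x + 1 = 1 + 2 x$)
$L^{4}{\left(s{\left(-5 \right)} \right)} = \left(1 + 2 \sqrt{-84 - 5}\right)^{4} = \left(1 + 2 \sqrt{-89}\right)^{4} = \left(1 + 2 i \sqrt{89}\right)^{4}$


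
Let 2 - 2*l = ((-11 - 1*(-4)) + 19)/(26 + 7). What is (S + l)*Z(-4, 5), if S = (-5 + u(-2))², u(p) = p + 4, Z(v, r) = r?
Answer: 540/11 ≈ 49.091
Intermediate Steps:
l = 9/11 (l = 1 - ((-11 - 1*(-4)) + 19)/(2*(26 + 7)) = 1 - ((-11 + 4) + 19)/(2*33) = 1 - (-7 + 19)/(2*33) = 1 - 6/33 = 1 - ½*4/11 = 1 - 2/11 = 9/11 ≈ 0.81818)
u(p) = 4 + p
S = 9 (S = (-5 + (4 - 2))² = (-5 + 2)² = (-3)² = 9)
(S + l)*Z(-4, 5) = (9 + 9/11)*5 = (108/11)*5 = 540/11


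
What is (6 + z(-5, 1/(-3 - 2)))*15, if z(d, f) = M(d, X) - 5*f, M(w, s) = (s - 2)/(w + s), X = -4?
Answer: 115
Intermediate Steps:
M(w, s) = (-2 + s)/(s + w)
z(d, f) = -6/(-4 + d) - 5*f (z(d, f) = (-2 - 4)/(-4 + d) - 5*f = -6/(-4 + d) - 5*f)
(6 + z(-5, 1/(-3 - 2)))*15 = (6 + (-6 - 5*(-4 - 5)/(-3 - 2))/(-4 - 5))*15 = (6 + (-6 - 5*(-9)/(-5))/(-9))*15 = (6 - (-6 - 5*(-⅕)*(-9))/9)*15 = (6 - (-6 - 9)/9)*15 = (6 - ⅑*(-15))*15 = (6 + 5/3)*15 = (23/3)*15 = 115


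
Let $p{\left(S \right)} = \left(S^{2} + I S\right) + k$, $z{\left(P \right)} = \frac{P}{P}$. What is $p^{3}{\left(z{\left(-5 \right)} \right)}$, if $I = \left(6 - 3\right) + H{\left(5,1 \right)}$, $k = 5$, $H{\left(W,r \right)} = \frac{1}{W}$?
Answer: $\frac{97336}{125} \approx 778.69$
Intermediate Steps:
$z{\left(P \right)} = 1$
$I = \frac{16}{5}$ ($I = \left(6 - 3\right) + \frac{1}{5} = 3 + \frac{1}{5} = \frac{16}{5} \approx 3.2$)
$p{\left(S \right)} = 5 + S^{2} + \frac{16 S}{5}$ ($p{\left(S \right)} = \left(S^{2} + \frac{16 S}{5}\right) + 5 = 5 + S^{2} + \frac{16 S}{5}$)
$p^{3}{\left(z{\left(-5 \right)} \right)} = \left(5 + 1^{2} + \frac{16}{5} \cdot 1\right)^{3} = \left(5 + 1 + \frac{16}{5}\right)^{3} = \left(\frac{46}{5}\right)^{3} = \frac{97336}{125}$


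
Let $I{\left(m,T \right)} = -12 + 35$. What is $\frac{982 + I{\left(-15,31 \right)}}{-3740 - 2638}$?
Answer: $- \frac{335}{2126} \approx -0.15757$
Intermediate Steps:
$I{\left(m,T \right)} = 23$
$\frac{982 + I{\left(-15,31 \right)}}{-3740 - 2638} = \frac{982 + 23}{-3740 - 2638} = \frac{1005}{-3740 - 2638} = \frac{1005}{-6378} = 1005 \left(- \frac{1}{6378}\right) = - \frac{335}{2126}$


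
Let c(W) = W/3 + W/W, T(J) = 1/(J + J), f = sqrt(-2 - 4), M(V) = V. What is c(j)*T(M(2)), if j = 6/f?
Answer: 1/4 - I*sqrt(6)/12 ≈ 0.25 - 0.20412*I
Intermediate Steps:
f = I*sqrt(6) (f = sqrt(-6) = I*sqrt(6) ≈ 2.4495*I)
T(J) = 1/(2*J)
j = -I*sqrt(6) (j = 6/((I*sqrt(6))) = 6*(-I*sqrt(6)/6) = -I*sqrt(6) ≈ -2.4495*I)
c(W) = 1 + W/3 (c(W) = W*(1/3) + 1 = W/3 + 1 = 1 + W/3)
c(j)*T(M(2)) = (1 + (-I*sqrt(6))/3)*((1/2)/2) = (1 - I*sqrt(6)/3)*((1/2)*(1/2)) = (1 - I*sqrt(6)/3)*(1/4) = 1/4 - I*sqrt(6)/12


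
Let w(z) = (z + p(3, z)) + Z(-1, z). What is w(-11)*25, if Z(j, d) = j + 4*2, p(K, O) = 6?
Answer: 50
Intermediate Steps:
Z(j, d) = 8 + j (Z(j, d) = j + 8 = 8 + j)
w(z) = 13 + z (w(z) = (z + 6) + (8 - 1) = (6 + z) + 7 = 13 + z)
w(-11)*25 = (13 - 11)*25 = 2*25 = 50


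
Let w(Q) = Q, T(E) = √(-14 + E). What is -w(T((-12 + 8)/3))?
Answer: -I*√138/3 ≈ -3.9158*I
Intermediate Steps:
-w(T((-12 + 8)/3)) = -√(-14 + (-12 + 8)/3) = -√(-14 - 4*⅓) = -√(-14 - 4/3) = -√(-46/3) = -I*√138/3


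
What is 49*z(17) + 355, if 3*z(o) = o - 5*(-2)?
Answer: 796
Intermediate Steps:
z(o) = 10/3 + o/3 (z(o) = (o - 5*(-2))/3 = (o + 10)/3 = (10 + o)/3 = 10/3 + o/3)
49*z(17) + 355 = 49*(10/3 + (⅓)*17) + 355 = 49*(10/3 + 17/3) + 355 = 49*9 + 355 = 441 + 355 = 796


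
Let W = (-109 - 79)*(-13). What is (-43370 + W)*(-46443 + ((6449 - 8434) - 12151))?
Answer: 2479256154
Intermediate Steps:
W = 2444 (W = -188*(-13) = 2444)
(-43370 + W)*(-46443 + ((6449 - 8434) - 12151)) = (-43370 + 2444)*(-46443 + ((6449 - 8434) - 12151)) = -40926*(-46443 + (-1985 - 12151)) = -40926*(-46443 - 14136) = -40926*(-60579) = 2479256154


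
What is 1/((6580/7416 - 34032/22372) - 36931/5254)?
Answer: -13620235797/104372372255 ≈ -0.13050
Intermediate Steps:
1/((6580/7416 - 34032/22372) - 36931/5254) = 1/((6580*(1/7416) - 34032*1/22372) - 36931*1/5254) = 1/((1645/1854 - 8508/5593) - 36931/5254) = 1/(-6573347/10369422 - 36931/5254) = 1/(-104372372255/13620235797) = -13620235797/104372372255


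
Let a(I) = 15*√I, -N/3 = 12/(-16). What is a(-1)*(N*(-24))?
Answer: -810*I ≈ -810.0*I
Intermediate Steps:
N = 9/4 (N = -36/(-16) = -36*(-1)/16 = -3*(-¾) = 9/4 ≈ 2.2500)
a(-1)*(N*(-24)) = (15*√(-1))*((9/4)*(-24)) = (15*I)*(-54) = -810*I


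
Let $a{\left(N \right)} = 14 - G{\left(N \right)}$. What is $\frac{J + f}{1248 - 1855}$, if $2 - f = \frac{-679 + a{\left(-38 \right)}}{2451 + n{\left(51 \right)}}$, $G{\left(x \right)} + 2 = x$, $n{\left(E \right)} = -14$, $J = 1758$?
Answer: $- \frac{4289745}{1479259} \approx -2.8999$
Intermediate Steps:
$G{\left(x \right)} = -2 + x$
$a{\left(N \right)} = 16 - N$ ($a{\left(N \right)} = 14 - \left(-2 + N\right) = 16 - N$)
$f = \frac{5499}{2437}$ ($f = 2 - \frac{-679 + \left(16 - -38\right)}{2451 - 14} = 2 - \frac{-679 + \left(16 + 38\right)}{2437} = 2 - \left(-679 + 54\right) \frac{1}{2437} = 2 - \left(-625\right) \frac{1}{2437} = 2 - - \frac{625}{2437} = 2 + \frac{625}{2437} = \frac{5499}{2437} \approx 2.2565$)
$\frac{J + f}{1248 - 1855} = \frac{1758 + \frac{5499}{2437}}{1248 - 1855} = \frac{4289745}{2437 \left(-607\right)} = \frac{4289745}{2437} \left(- \frac{1}{607}\right) = - \frac{4289745}{1479259}$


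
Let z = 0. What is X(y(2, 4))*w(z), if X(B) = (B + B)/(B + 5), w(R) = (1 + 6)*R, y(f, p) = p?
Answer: 0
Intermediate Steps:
w(R) = 7*R
X(B) = 2*B/(5 + B) (X(B) = (2*B)/(5 + B) = 2*B/(5 + B))
X(y(2, 4))*w(z) = (2*4/(5 + 4))*(7*0) = (2*4/9)*0 = (2*4*(⅑))*0 = (8/9)*0 = 0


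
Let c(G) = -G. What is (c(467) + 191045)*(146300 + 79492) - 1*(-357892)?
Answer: 43031345668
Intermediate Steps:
(c(467) + 191045)*(146300 + 79492) - 1*(-357892) = (-1*467 + 191045)*(146300 + 79492) - 1*(-357892) = (-467 + 191045)*225792 + 357892 = 190578*225792 + 357892 = 43030987776 + 357892 = 43031345668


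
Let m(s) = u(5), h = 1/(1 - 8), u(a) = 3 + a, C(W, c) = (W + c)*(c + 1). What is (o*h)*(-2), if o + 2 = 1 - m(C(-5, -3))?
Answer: -18/7 ≈ -2.5714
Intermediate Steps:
C(W, c) = (1 + c)*(W + c) (C(W, c) = (W + c)*(1 + c) = (1 + c)*(W + c))
h = -⅐ (h = 1/(-7) = -⅐ ≈ -0.14286)
m(s) = 8 (m(s) = 3 + 5 = 8)
o = -9 (o = -2 + (1 - 1*8) = -2 + (1 - 8) = -2 - 7 = -9)
(o*h)*(-2) = -9*(-⅐)*(-2) = (9/7)*(-2) = -18/7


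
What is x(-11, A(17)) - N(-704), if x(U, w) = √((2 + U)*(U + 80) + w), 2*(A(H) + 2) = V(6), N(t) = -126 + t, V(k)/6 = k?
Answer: 830 + 11*I*√5 ≈ 830.0 + 24.597*I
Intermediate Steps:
V(k) = 6*k
A(H) = 16 (A(H) = -2 + (6*6)/2 = -2 + (½)*36 = -2 + 18 = 16)
x(U, w) = √(w + (2 + U)*(80 + U)) (x(U, w) = √((2 + U)*(80 + U) + w) = √(w + (2 + U)*(80 + U)))
x(-11, A(17)) - N(-704) = √(160 + 16 + (-11)² + 82*(-11)) - (-126 - 704) = √(160 + 16 + 121 - 902) - 1*(-830) = √(-605) + 830 = 11*I*√5 + 830 = 830 + 11*I*√5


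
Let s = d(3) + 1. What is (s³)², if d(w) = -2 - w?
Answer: 4096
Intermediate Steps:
s = -4 (s = (-2 - 1*3) + 1 = (-2 - 3) + 1 = -5 + 1 = -4)
(s³)² = ((-4)³)² = (-64)² = 4096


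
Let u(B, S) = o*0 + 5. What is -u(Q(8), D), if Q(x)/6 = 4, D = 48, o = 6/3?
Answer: -5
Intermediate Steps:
o = 2 (o = 6*(1/3) = 2)
Q(x) = 24 (Q(x) = 6*4 = 24)
u(B, S) = 5 (u(B, S) = 2*0 + 5 = 0 + 5 = 5)
-u(Q(8), D) = -1*5 = -5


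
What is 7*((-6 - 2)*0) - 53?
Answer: -53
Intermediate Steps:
7*((-6 - 2)*0) - 53 = 7*(-8*0) - 53 = 7*0 - 53 = 0 - 53 = -53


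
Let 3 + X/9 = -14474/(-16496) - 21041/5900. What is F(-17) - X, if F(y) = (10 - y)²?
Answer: 9491752503/12165800 ≈ 780.20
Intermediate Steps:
X = -622884303/12165800 (X = -27 + 9*(-14474/(-16496) - 21041/5900) = -27 + 9*(-14474*(-1/16496) - 21041*1/5900) = -27 + 9*(7237/8248 - 21041/5900) = -27 + 9*(-32711967/12165800) = -27 - 294407703/12165800 = -622884303/12165800 ≈ -51.200)
F(-17) - X = (-10 - 17)² - 1*(-622884303/12165800) = (-27)² + 622884303/12165800 = 729 + 622884303/12165800 = 9491752503/12165800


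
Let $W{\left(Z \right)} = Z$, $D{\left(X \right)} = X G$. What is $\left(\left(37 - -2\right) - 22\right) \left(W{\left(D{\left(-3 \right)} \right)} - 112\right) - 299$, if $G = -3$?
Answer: $-2050$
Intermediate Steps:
$D{\left(X \right)} = - 3 X$ ($D{\left(X \right)} = X \left(-3\right) = - 3 X$)
$\left(\left(37 - -2\right) - 22\right) \left(W{\left(D{\left(-3 \right)} \right)} - 112\right) - 299 = \left(\left(37 - -2\right) - 22\right) \left(\left(-3\right) \left(-3\right) - 112\right) - 299 = \left(\left(37 + 2\right) - 22\right) \left(9 - 112\right) - 299 = \left(39 - 22\right) \left(-103\right) - 299 = 17 \left(-103\right) - 299 = -1751 - 299 = -2050$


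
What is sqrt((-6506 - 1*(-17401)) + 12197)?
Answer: 2*sqrt(5773) ≈ 151.96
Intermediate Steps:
sqrt((-6506 - 1*(-17401)) + 12197) = sqrt((-6506 + 17401) + 12197) = sqrt(10895 + 12197) = sqrt(23092) = 2*sqrt(5773)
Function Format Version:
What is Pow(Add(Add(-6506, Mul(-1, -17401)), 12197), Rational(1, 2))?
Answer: Mul(2, Pow(5773, Rational(1, 2))) ≈ 151.96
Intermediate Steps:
Pow(Add(Add(-6506, Mul(-1, -17401)), 12197), Rational(1, 2)) = Pow(Add(Add(-6506, 17401), 12197), Rational(1, 2)) = Pow(Add(10895, 12197), Rational(1, 2)) = Pow(23092, Rational(1, 2)) = Mul(2, Pow(5773, Rational(1, 2)))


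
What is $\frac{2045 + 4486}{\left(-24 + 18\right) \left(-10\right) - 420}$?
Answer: $- \frac{2177}{120} \approx -18.142$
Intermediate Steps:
$\frac{2045 + 4486}{\left(-24 + 18\right) \left(-10\right) - 420} = \frac{6531}{\left(-6\right) \left(-10\right) - 420} = \frac{6531}{60 - 420} = \frac{6531}{-360} = 6531 \left(- \frac{1}{360}\right) = - \frac{2177}{120}$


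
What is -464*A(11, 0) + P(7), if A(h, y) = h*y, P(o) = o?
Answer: 7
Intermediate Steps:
-464*A(11, 0) + P(7) = -5104*0 + 7 = -464*0 + 7 = 0 + 7 = 7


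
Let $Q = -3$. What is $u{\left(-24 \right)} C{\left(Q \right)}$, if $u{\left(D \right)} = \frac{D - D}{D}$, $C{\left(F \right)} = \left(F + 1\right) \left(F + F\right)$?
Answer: $0$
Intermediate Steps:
$C{\left(F \right)} = 2 F \left(1 + F\right)$ ($C{\left(F \right)} = \left(1 + F\right) 2 F = 2 F \left(1 + F\right)$)
$u{\left(D \right)} = 0$ ($u{\left(D \right)} = \frac{0}{D} = 0$)
$u{\left(-24 \right)} C{\left(Q \right)} = 0 \cdot 2 \left(-3\right) \left(1 - 3\right) = 0 \cdot 2 \left(-3\right) \left(-2\right) = 0 \cdot 12 = 0$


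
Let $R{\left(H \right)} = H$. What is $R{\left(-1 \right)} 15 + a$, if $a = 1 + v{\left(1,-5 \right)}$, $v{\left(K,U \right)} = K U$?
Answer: $-19$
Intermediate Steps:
$a = -4$ ($a = 1 + 1 \left(-5\right) = 1 - 5 = -4$)
$R{\left(-1 \right)} 15 + a = \left(-1\right) 15 - 4 = -15 - 4 = -19$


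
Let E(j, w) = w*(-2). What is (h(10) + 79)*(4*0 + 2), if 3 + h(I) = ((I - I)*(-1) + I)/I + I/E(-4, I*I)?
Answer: 1539/10 ≈ 153.90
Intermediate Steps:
E(j, w) = -2*w
h(I) = -2 - 1/(2*I) (h(I) = -3 + (((I - I)*(-1) + I)/I + I/((-2*I*I))) = -3 + ((0*(-1) + I)/I + I/((-2*I**2))) = -3 + ((0 + I)/I + I*(-1/(2*I**2))) = -3 + (I/I - 1/(2*I)) = -3 + (1 - 1/(2*I)) = -2 - 1/(2*I))
(h(10) + 79)*(4*0 + 2) = ((-2 - 1/2/10) + 79)*(4*0 + 2) = ((-2 - 1/2*1/10) + 79)*(0 + 2) = ((-2 - 1/20) + 79)*2 = (-41/20 + 79)*2 = (1539/20)*2 = 1539/10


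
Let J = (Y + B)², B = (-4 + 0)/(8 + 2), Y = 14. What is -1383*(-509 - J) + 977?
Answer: 24018092/25 ≈ 9.6072e+5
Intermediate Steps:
B = -⅖ (B = -4/10 = -4*⅒ = -⅖ ≈ -0.40000)
J = 4624/25 (J = (14 - ⅖)² = (68/5)² = 4624/25 ≈ 184.96)
-1383*(-509 - J) + 977 = -1383*(-509 - 1*4624/25) + 977 = -1383*(-509 - 4624/25) + 977 = -1383*(-17349/25) + 977 = 23993667/25 + 977 = 24018092/25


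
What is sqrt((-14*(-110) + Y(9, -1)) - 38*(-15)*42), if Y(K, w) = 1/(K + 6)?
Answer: sqrt(5733015)/15 ≈ 159.62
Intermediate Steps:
Y(K, w) = 1/(6 + K)
sqrt((-14*(-110) + Y(9, -1)) - 38*(-15)*42) = sqrt((-14*(-110) + 1/(6 + 9)) - 38*(-15)*42) = sqrt((1540 + 1/15) + 570*42) = sqrt((1540 + 1/15) + 23940) = sqrt(23101/15 + 23940) = sqrt(382201/15) = sqrt(5733015)/15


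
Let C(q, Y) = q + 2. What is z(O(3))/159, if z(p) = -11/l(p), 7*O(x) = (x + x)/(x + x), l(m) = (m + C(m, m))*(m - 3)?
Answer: 539/50880 ≈ 0.010594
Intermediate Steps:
C(q, Y) = 2 + q
l(m) = (-3 + m)*(2 + 2*m) (l(m) = (m + (2 + m))*(m - 3) = (2 + 2*m)*(-3 + m) = (-3 + m)*(2 + 2*m))
O(x) = ⅐ (O(x) = ((x + x)/(x + x))/7 = ((2*x)/((2*x)))/7 = ((2*x)*(1/(2*x)))/7 = (⅐)*1 = ⅐)
z(p) = -11/(-6 - 4*p + 2*p²)
z(O(3))/159 = (11/(6 - 2*(⅐)² + 4*(⅐)))/159 = (11/(6 - 2*1/49 + 4/7))*(1/159) = (11/(6 - 2/49 + 4/7))*(1/159) = (11/(320/49))*(1/159) = (11*(49/320))*(1/159) = (539/320)*(1/159) = 539/50880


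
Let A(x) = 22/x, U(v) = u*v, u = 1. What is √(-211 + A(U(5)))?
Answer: I*√5165/5 ≈ 14.374*I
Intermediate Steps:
U(v) = v (U(v) = 1*v = v)
√(-211 + A(U(5))) = √(-211 + 22/5) = √(-1033/5) = I*√5165/5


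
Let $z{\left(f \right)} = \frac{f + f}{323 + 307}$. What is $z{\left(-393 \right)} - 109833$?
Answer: $- \frac{11532596}{105} \approx -1.0983 \cdot 10^{5}$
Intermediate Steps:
$z{\left(f \right)} = \frac{f}{315}$ ($z{\left(f \right)} = \frac{2 f}{630} = 2 f \frac{1}{630} = \frac{f}{315}$)
$z{\left(-393 \right)} - 109833 = \frac{1}{315} \left(-393\right) - 109833 = - \frac{131}{105} - 109833 = - \frac{11532596}{105}$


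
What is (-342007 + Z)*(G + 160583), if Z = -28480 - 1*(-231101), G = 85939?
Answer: -34361715492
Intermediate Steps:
Z = 202621 (Z = -28480 + 231101 = 202621)
(-342007 + Z)*(G + 160583) = (-342007 + 202621)*(85939 + 160583) = -139386*246522 = -34361715492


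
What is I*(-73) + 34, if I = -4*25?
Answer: 7334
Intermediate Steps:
I = -100
I*(-73) + 34 = -100*(-73) + 34 = 7300 + 34 = 7334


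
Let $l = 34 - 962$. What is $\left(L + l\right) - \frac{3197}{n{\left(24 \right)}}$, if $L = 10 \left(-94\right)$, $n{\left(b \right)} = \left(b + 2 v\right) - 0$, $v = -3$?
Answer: $- \frac{36821}{18} \approx -2045.6$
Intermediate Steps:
$n{\left(b \right)} = -6 + b$ ($n{\left(b \right)} = \left(b + 2 \left(-3\right)\right) - 0 = \left(b - 6\right) + 0 = \left(-6 + b\right) + 0 = -6 + b$)
$l = -928$ ($l = 34 - 962 = -928$)
$L = -940$
$\left(L + l\right) - \frac{3197}{n{\left(24 \right)}} = \left(-940 - 928\right) - \frac{3197}{-6 + 24} = -1868 - \frac{3197}{18} = - \frac{36821}{18}$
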